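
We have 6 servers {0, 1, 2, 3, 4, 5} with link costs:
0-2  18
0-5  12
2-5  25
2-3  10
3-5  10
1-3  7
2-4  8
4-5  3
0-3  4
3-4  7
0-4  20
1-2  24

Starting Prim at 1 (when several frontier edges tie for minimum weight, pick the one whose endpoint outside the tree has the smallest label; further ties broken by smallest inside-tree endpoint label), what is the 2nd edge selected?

Prim's algorithm from 1:
Step 1: frontier [1-3 7, 1-2 24] → take 1-3 (7); add 3.
Step 2: frontier [1-2 24, 0-3 4, 3-4 7, 2-3 10, 3-5 10] → take 0-3 (4); add 0.
Step 3: frontier [0-5 12, 0-2 18, 0-4 20, 1-2 24, 3-4 7, 2-3 10, 3-5 10] → take 3-4 (7); add 4.
Step 4: frontier [0-5 12, 0-2 18, 1-2 24, 2-3 10, 3-5 10, 4-5 3, 2-4 8] → take 4-5 (3); add 5.
Step 5: frontier [0-2 18, 1-2 24, 2-3 10, 2-4 8, 2-5 25] → take 2-4 (8); add 2.
The 2nd edge added is 0-3.

0-3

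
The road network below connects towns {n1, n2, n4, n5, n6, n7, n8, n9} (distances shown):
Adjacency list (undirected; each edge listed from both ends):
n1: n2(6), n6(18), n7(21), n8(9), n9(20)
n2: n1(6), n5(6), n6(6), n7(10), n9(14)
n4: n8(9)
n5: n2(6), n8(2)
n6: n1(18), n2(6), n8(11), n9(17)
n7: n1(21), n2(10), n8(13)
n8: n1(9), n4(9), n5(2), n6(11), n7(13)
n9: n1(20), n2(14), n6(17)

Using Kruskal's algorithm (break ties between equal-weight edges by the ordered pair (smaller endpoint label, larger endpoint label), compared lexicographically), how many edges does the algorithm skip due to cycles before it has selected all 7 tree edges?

Kruskal's algorithm — process edges by increasing weight (ties by edge label):
n5—n8 (2): add — endpoints in different components.
n1—n2 (6): add — endpoints in different components.
n2—n5 (6): add — endpoints in different components.
n2—n6 (6): add — endpoints in different components.
n1—n8 (9): skip — n8 and n1 already connected.
n4—n8 (9): add — endpoints in different components.
n2—n7 (10): add — endpoints in different components.
n6—n8 (11): skip — n6 and n8 already connected.
n7—n8 (13): skip — n8 and n7 already connected.
n2—n9 (14): add — endpoints in different components.
Edges rejected before the tree was complete: 3.

3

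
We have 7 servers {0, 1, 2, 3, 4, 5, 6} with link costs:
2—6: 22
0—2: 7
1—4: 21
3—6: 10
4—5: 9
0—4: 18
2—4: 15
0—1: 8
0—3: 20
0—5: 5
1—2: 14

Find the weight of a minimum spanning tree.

59

Grow the tree from 5 using Prim:
Step 1: cheapest edge leaving the tree is 0—5 (5); add 0.
Step 2: cheapest edge leaving the tree is 0—2 (7); add 2.
Step 3: cheapest edge leaving the tree is 0—1 (8); add 1.
Step 4: cheapest edge leaving the tree is 4—5 (9); add 4.
Step 5: cheapest edge leaving the tree is 0—3 (20); add 3.
Step 6: cheapest edge leaving the tree is 3—6 (10); add 6.
MST edges: 0—5, 0—2, 0—1, 4—5, 0—3, 3—6; total weight 5+7+8+9+20+10 = 59.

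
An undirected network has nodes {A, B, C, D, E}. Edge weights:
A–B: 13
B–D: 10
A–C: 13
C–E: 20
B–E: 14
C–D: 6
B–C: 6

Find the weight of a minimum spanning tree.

39

Kruskal: consider edges lightest-first.
B–C (6): add. Components now {A} {B,C} {D} {E}
C–D (6): add. Components now {A} {B,C,D} {E}
B–D (10): skip — B and D already connected.
A–B (13): add. Components now {A,B,C,D} {E}
A–C (13): skip — A and C already connected.
B–E (14): add. Components now {A,B,C,D,E}
MST edges: B–C, C–D, A–B, B–E; total weight 6+6+13+14 = 39.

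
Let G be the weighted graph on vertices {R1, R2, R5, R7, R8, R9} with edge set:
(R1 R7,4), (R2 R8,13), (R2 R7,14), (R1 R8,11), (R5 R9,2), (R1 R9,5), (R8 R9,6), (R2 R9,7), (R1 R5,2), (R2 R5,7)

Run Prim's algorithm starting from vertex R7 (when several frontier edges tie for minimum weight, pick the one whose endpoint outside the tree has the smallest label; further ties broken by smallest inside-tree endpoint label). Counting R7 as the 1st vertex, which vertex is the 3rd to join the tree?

Grow the tree from R7 using Prim:
Step 1: cheapest edge leaving the tree is R1 R7 (4); add R1.
Step 2: cheapest edge leaving the tree is R1 R5 (2); add R5.
Step 3: cheapest edge leaving the tree is R5 R9 (2); add R9.
Step 4: cheapest edge leaving the tree is R8 R9 (6); add R8.
Step 5: cheapest edge leaving the tree is R2 R5 (7); add R2.
Vertex order: R7, R1, R5, R9, R8, R2. The 3rd vertex is R5.

R5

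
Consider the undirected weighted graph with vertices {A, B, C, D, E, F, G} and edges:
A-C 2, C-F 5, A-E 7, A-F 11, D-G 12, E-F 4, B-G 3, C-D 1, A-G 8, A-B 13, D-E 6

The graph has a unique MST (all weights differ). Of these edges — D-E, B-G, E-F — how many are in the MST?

2

Kruskal: consider edges lightest-first.
C-D (1): add. Components now {A} {B} {C,D} {E} {F} {G}
A-C (2): add. Components now {A,C,D} {B} {E} {F} {G}
B-G (3): add. Components now {A,C,D} {B,G} {E} {F}
E-F (4): add. Components now {A,C,D} {B,G} {E,F}
C-F (5): add. Components now {A,C,D,E,F} {B,G}
D-E (6): skip — D and E already connected.
A-E (7): skip — A and E already connected.
A-G (8): add. Components now {A,B,C,D,E,F,G}
MST edge set: {C-D, A-C, B-G, E-F, C-F, A-G}.
Of the listed edges, {B-G, E-F} are in the MST → 2.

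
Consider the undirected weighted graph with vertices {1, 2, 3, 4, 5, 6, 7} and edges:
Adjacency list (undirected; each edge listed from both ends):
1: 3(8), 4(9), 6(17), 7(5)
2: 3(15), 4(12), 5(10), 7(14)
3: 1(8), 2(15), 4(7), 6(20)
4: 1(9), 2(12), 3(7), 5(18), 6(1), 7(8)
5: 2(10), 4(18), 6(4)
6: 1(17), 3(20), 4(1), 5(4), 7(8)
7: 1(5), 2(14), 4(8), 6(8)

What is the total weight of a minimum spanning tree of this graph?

35

Kruskal's algorithm — process edges by increasing weight (ties by edge label):
4—6 (1): add. Components now {1} {2} {3} {4,6} {5} {7}
5—6 (4): add. Components now {1} {2} {3} {4,5,6} {7}
1—7 (5): add. Components now {1,7} {2} {3} {4,5,6}
3—4 (7): add. Components now {1,7} {2} {3,4,5,6}
1—3 (8): add. Components now {1,3,4,5,6,7} {2}
4—7 (8): skip — 4 and 7 already connected.
6—7 (8): skip — 6 and 7 already connected.
1—4 (9): skip — 1 and 4 already connected.
2—5 (10): add. Components now {1,2,3,4,5,6,7}
MST edges: 4—6, 5—6, 1—7, 3—4, 1—3, 2—5; total weight 1+4+5+7+8+10 = 35.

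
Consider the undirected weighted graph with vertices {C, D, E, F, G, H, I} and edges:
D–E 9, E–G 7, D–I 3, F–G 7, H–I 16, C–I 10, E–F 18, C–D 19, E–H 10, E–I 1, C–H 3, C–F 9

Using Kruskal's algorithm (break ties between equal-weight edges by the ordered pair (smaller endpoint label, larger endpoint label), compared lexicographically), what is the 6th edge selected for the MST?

Kruskal's algorithm — process edges by increasing weight (ties by edge label):
E–I (1): add. Components now {C} {D} {E,I} {F} {G} {H}
C–H (3): add. Components now {C,H} {D} {E,I} {F} {G}
D–I (3): add. Components now {C,H} {D,E,I} {F} {G}
E–G (7): add. Components now {C,H} {D,E,G,I} {F}
F–G (7): add. Components now {C,H} {D,E,F,G,I}
C–F (9): add. Components now {C,D,E,F,G,H,I}
The 6th edge added is C–F.

C-F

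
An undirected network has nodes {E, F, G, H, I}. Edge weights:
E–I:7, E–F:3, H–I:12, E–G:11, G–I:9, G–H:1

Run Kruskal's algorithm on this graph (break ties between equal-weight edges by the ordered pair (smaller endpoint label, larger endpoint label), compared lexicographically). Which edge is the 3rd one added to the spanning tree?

E-I

Sort edges by weight, then run Kruskal:
G–H (1): add. Components now {E} {F} {G,H} {I}
E–F (3): add. Components now {E,F} {G,H} {I}
E–I (7): add. Components now {E,F,I} {G,H}
G–I (9): add. Components now {E,F,G,H,I}
The 3rd edge added is E–I.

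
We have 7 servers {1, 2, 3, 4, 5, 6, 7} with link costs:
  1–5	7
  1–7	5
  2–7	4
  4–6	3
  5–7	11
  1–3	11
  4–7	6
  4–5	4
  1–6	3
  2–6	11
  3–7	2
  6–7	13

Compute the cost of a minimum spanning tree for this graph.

Prim, starting at 1.
Step 1: cheapest edge leaving the tree is 1–6 (3); add 6.
Step 2: cheapest edge leaving the tree is 4–6 (3); add 4.
Step 3: cheapest edge leaving the tree is 4–5 (4); add 5.
Step 4: cheapest edge leaving the tree is 1–7 (5); add 7.
Step 5: cheapest edge leaving the tree is 3–7 (2); add 3.
Step 6: cheapest edge leaving the tree is 2–7 (4); add 2.
MST edges: 1–6, 4–6, 4–5, 1–7, 3–7, 2–7; total weight 3+3+4+5+2+4 = 21.

21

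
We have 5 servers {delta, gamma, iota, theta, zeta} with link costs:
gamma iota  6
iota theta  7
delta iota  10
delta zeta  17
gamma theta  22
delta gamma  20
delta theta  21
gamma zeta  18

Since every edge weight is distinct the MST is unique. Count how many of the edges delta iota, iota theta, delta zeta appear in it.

3

Kruskal's algorithm — process edges by increasing weight (ties by edge label):
gamma iota (6): add — endpoints in different components.
iota theta (7): add — endpoints in different components.
delta iota (10): add — endpoints in different components.
delta zeta (17): add — endpoints in different components.
MST edge set: {gamma iota, iota theta, delta iota, delta zeta}.
Of the listed edges, {delta iota, iota theta, delta zeta} are in the MST → 3.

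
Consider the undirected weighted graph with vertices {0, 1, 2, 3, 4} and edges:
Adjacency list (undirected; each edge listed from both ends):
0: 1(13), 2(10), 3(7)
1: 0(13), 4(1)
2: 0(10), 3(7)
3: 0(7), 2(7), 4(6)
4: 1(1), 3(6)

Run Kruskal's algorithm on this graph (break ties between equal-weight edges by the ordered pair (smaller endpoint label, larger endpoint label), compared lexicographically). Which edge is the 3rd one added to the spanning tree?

Kruskal's algorithm — process edges by increasing weight (ties by edge label):
1–4 (1): add. Components now {0} {1,4} {2} {3}
3–4 (6): add. Components now {0} {1,3,4} {2}
0–3 (7): add. Components now {0,1,3,4} {2}
2–3 (7): add. Components now {0,1,2,3,4}
The 3rd edge added is 0–3.

0-3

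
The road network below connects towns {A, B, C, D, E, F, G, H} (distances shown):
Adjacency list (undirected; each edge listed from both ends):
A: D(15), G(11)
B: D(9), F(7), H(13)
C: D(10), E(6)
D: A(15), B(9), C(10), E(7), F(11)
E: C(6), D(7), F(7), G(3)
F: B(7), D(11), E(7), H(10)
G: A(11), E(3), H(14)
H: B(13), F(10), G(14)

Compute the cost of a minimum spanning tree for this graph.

51

Grow the tree from B using Prim:
Step 1: frontier [B–F 7, B–D 9, B–H 13] → take B–F (7); add F.
Step 2: frontier [B–D 9, B–H 13, E–F 7, F–H 10, D–F 11] → take E–F (7); add E.
Step 3: frontier [B–D 9, B–H 13, E–G 3, C–E 6, D–E 7, F–H 10, D–F 11] → take E–G (3); add G.
Step 4: frontier [B–D 9, B–H 13, C–E 6, D–E 7, F–H 10, D–F 11, A–G 11, G–H 14] → take C–E (6); add C.
Step 5: frontier [B–D 9, B–H 13, C–D 10, D–E 7, F–H 10, D–F 11, A–G 11, G–H 14] → take D–E (7); add D.
Step 6: frontier [B–H 13, A–D 15, F–H 10, A–G 11, G–H 14] → take F–H (10); add H.
Step 7: frontier [A–D 15, A–G 11] → take A–G (11); add A.
MST edges: B–F, E–F, E–G, C–E, D–E, F–H, A–G; total weight 7+7+3+6+7+10+11 = 51.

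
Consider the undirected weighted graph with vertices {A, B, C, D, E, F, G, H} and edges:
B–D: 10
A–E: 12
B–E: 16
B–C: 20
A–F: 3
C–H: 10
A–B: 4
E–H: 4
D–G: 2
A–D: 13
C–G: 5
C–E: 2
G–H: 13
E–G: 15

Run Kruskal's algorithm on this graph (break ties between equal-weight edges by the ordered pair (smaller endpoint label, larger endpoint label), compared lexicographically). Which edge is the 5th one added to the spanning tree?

Kruskal's algorithm — process edges by increasing weight (ties by edge label):
C–E (2): add — endpoints in different components.
D–G (2): add — endpoints in different components.
A–F (3): add — endpoints in different components.
A–B (4): add — endpoints in different components.
E–H (4): add — endpoints in different components.
C–G (5): add — endpoints in different components.
B–D (10): add — endpoints in different components.
The 5th edge added is E–H.

E-H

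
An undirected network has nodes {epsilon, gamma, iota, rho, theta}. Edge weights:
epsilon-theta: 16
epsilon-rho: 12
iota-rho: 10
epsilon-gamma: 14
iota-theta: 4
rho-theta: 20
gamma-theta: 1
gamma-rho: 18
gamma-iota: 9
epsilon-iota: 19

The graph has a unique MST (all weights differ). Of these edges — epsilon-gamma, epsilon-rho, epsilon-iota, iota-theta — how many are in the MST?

Sort edges by weight, then run Kruskal:
gamma-theta (1): add. Components now {gamma,theta} {iota} {epsilon} {rho}
iota-theta (4): add. Components now {gamma,iota,theta} {epsilon} {rho}
gamma-iota (9): skip — gamma and iota already connected.
iota-rho (10): add. Components now {gamma,iota,rho,theta} {epsilon}
epsilon-rho (12): add. Components now {epsilon,gamma,iota,rho,theta}
MST edge set: {gamma-theta, iota-theta, iota-rho, epsilon-rho}.
Of the listed edges, {epsilon-rho, iota-theta} are in the MST → 2.

2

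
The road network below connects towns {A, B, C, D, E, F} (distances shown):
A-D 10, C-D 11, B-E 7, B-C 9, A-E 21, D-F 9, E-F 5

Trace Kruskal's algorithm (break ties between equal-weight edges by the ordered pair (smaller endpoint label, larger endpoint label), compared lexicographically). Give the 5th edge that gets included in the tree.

A-D

Kruskal's algorithm — process edges by increasing weight (ties by edge label):
E-F (5): add — endpoints in different components.
B-E (7): add — endpoints in different components.
B-C (9): add — endpoints in different components.
D-F (9): add — endpoints in different components.
A-D (10): add — endpoints in different components.
The 5th edge added is A-D.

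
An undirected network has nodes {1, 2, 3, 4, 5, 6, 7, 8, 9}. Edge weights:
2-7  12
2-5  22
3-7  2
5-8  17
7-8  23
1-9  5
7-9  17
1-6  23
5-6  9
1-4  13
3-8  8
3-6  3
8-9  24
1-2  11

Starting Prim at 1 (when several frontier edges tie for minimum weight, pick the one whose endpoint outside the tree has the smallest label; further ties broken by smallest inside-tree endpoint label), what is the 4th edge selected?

3-7

Prim, starting at 1.
Step 1: frontier [1-9 5, 1-2 11, 1-4 13, 1-6 23] → take 1-9 (5); add 9.
Step 2: frontier [1-2 11, 1-4 13, 1-6 23, 7-9 17, 8-9 24] → take 1-2 (11); add 2.
Step 3: frontier [1-4 13, 1-6 23, 2-7 12, 2-5 22, 7-9 17, 8-9 24] → take 2-7 (12); add 7.
Step 4: frontier [1-4 13, 1-6 23, 2-5 22, 3-7 2, 7-8 23, 8-9 24] → take 3-7 (2); add 3.
Step 5: frontier [1-4 13, 1-6 23, 2-5 22, 3-6 3, 3-8 8, 7-8 23, 8-9 24] → take 3-6 (3); add 6.
Step 6: frontier [1-4 13, 2-5 22, 3-8 8, 5-6 9, 7-8 23, 8-9 24] → take 3-8 (8); add 8.
Step 7: frontier [1-4 13, 2-5 22, 5-6 9, 5-8 17] → take 5-6 (9); add 5.
Step 8: frontier [1-4 13] → take 1-4 (13); add 4.
The 4th edge added is 3-7.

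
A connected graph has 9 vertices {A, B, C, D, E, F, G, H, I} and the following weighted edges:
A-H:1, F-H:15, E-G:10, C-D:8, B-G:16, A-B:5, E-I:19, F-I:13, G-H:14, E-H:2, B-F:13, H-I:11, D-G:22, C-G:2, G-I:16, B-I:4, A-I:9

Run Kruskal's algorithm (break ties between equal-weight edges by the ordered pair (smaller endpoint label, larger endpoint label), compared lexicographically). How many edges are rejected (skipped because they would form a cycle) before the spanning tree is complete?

Kruskal's algorithm — process edges by increasing weight (ties by edge label):
A-H (1): add — endpoints in different components.
C-G (2): add — endpoints in different components.
E-H (2): add — endpoints in different components.
B-I (4): add — endpoints in different components.
A-B (5): add — endpoints in different components.
C-D (8): add — endpoints in different components.
A-I (9): skip — A and I already connected.
E-G (10): add — endpoints in different components.
H-I (11): skip — H and I already connected.
B-F (13): add — endpoints in different components.
Edges rejected before the tree was complete: 2.

2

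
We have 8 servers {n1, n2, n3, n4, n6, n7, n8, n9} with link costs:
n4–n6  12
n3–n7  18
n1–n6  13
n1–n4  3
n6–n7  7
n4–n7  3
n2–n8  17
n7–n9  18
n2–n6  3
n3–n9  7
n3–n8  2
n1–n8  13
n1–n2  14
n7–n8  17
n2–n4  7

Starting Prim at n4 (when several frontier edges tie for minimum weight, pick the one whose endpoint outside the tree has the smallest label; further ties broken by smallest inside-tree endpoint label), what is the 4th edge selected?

Prim's algorithm from n4:
Step 1: cheapest edge leaving the tree is n1–n4 (3); add n1.
Step 2: cheapest edge leaving the tree is n4–n7 (3); add n7.
Step 3: cheapest edge leaving the tree is n2–n4 (7); add n2.
Step 4: cheapest edge leaving the tree is n2–n6 (3); add n6.
Step 5: cheapest edge leaving the tree is n1–n8 (13); add n8.
Step 6: cheapest edge leaving the tree is n3–n8 (2); add n3.
Step 7: cheapest edge leaving the tree is n3–n9 (7); add n9.
The 4th edge added is n2–n6.

n2-n6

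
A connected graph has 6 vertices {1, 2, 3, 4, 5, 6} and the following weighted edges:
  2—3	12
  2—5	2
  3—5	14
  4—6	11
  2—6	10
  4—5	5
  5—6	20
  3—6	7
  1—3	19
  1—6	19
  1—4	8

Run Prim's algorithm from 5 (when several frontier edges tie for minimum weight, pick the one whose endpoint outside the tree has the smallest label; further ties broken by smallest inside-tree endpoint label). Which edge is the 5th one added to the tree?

Prim, starting at 5.
Step 1: cheapest edge leaving the tree is 2—5 (2); add 2.
Step 2: cheapest edge leaving the tree is 4—5 (5); add 4.
Step 3: cheapest edge leaving the tree is 1—4 (8); add 1.
Step 4: cheapest edge leaving the tree is 2—6 (10); add 6.
Step 5: cheapest edge leaving the tree is 3—6 (7); add 3.
The 5th edge added is 3—6.

3-6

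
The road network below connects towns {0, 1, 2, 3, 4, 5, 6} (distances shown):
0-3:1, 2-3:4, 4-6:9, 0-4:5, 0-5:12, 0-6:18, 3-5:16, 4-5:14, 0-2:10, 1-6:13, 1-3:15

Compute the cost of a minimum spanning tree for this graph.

44

Kruskal's algorithm — process edges by increasing weight (ties by edge label):
0-3 (1): add. Components now {0,3} {1} {2} {4} {5} {6}
2-3 (4): add. Components now {0,2,3} {1} {4} {5} {6}
0-4 (5): add. Components now {0,2,3,4} {1} {5} {6}
4-6 (9): add. Components now {0,2,3,4,6} {1} {5}
0-2 (10): skip — 0 and 2 already connected.
0-5 (12): add. Components now {0,2,3,4,5,6} {1}
1-6 (13): add. Components now {0,1,2,3,4,5,6}
MST edges: 0-3, 2-3, 0-4, 4-6, 0-5, 1-6; total weight 1+4+5+9+12+13 = 44.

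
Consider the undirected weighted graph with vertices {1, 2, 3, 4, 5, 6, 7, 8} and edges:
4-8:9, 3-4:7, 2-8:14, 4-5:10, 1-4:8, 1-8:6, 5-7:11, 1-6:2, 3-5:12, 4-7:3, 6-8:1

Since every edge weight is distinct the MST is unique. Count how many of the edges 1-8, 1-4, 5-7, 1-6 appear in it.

Kruskal: consider edges lightest-first.
6-8 (1): add — endpoints in different components.
1-6 (2): add — endpoints in different components.
4-7 (3): add — endpoints in different components.
1-8 (6): skip — 1 and 8 already connected.
3-4 (7): add — endpoints in different components.
1-4 (8): add — endpoints in different components.
4-8 (9): skip — 4 and 8 already connected.
4-5 (10): add — endpoints in different components.
5-7 (11): skip — 5 and 7 already connected.
3-5 (12): skip — 3 and 5 already connected.
2-8 (14): add — endpoints in different components.
MST edge set: {6-8, 1-6, 4-7, 3-4, 1-4, 4-5, 2-8}.
Of the listed edges, {1-4, 1-6} are in the MST → 2.

2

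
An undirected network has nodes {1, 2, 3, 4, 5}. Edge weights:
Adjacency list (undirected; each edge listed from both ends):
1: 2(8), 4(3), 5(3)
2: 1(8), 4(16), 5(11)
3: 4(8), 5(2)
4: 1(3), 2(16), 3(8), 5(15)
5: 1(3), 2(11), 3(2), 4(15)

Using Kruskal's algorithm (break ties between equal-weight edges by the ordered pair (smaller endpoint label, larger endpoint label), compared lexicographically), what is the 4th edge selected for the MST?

1-2

Kruskal: consider edges lightest-first.
3 5 (2): add. Components now {1} {2} {3,5} {4}
1 4 (3): add. Components now {1,4} {2} {3,5}
1 5 (3): add. Components now {1,3,4,5} {2}
1 2 (8): add. Components now {1,2,3,4,5}
The 4th edge added is 1 2.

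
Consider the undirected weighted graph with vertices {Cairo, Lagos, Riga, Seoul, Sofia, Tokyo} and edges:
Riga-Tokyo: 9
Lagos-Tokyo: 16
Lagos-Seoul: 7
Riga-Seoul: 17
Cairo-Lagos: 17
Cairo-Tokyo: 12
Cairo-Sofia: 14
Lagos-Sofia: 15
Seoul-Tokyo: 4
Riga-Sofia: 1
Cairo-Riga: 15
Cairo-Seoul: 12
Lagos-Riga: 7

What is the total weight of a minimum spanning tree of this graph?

31

Sort edges by weight, then run Kruskal:
Riga-Sofia (1): add. Components now {Lagos} {Riga,Sofia} {Seoul} {Cairo} {Tokyo}
Seoul-Tokyo (4): add. Components now {Lagos} {Riga,Sofia} {Seoul,Tokyo} {Cairo}
Lagos-Riga (7): add. Components now {Lagos,Riga,Sofia} {Seoul,Tokyo} {Cairo}
Lagos-Seoul (7): add. Components now {Lagos,Riga,Seoul,Sofia,Tokyo} {Cairo}
Riga-Tokyo (9): skip — Riga and Tokyo already connected.
Cairo-Seoul (12): add. Components now {Cairo,Lagos,Riga,Seoul,Sofia,Tokyo}
MST edges: Riga-Sofia, Seoul-Tokyo, Lagos-Riga, Lagos-Seoul, Cairo-Seoul; total weight 1+4+7+7+12 = 31.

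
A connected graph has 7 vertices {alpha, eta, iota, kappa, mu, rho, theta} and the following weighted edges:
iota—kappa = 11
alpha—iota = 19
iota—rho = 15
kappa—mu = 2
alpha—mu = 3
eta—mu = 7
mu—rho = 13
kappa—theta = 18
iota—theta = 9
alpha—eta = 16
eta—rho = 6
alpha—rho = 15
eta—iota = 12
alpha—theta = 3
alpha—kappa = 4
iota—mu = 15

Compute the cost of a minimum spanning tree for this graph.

30

Kruskal: consider edges lightest-first.
kappa—mu (2): add. Components now {eta} {kappa,mu} {iota} {rho} {theta} {alpha}
alpha—mu (3): add. Components now {eta} {alpha,kappa,mu} {iota} {rho} {theta}
alpha—theta (3): add. Components now {eta} {alpha,kappa,mu,theta} {iota} {rho}
alpha—kappa (4): skip — kappa and alpha already connected.
eta—rho (6): add. Components now {eta,rho} {alpha,kappa,mu,theta} {iota}
eta—mu (7): add. Components now {alpha,eta,kappa,mu,rho,theta} {iota}
iota—theta (9): add. Components now {alpha,eta,iota,kappa,mu,rho,theta}
MST edges: kappa—mu, alpha—mu, alpha—theta, eta—rho, eta—mu, iota—theta; total weight 2+3+3+6+7+9 = 30.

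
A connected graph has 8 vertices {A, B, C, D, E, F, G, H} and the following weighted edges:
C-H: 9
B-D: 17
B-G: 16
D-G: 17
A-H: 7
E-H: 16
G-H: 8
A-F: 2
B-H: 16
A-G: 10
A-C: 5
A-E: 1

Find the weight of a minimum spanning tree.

Sort edges by weight, then run Kruskal:
A-E (1): add — endpoints in different components.
A-F (2): add — endpoints in different components.
A-C (5): add — endpoints in different components.
A-H (7): add — endpoints in different components.
G-H (8): add — endpoints in different components.
C-H (9): skip — C and H already connected.
A-G (10): skip — A and G already connected.
B-G (16): add — endpoints in different components.
B-H (16): skip — B and H already connected.
E-H (16): skip — E and H already connected.
B-D (17): add — endpoints in different components.
MST edges: A-E, A-F, A-C, A-H, G-H, B-G, B-D; total weight 1+2+5+7+8+16+17 = 56.

56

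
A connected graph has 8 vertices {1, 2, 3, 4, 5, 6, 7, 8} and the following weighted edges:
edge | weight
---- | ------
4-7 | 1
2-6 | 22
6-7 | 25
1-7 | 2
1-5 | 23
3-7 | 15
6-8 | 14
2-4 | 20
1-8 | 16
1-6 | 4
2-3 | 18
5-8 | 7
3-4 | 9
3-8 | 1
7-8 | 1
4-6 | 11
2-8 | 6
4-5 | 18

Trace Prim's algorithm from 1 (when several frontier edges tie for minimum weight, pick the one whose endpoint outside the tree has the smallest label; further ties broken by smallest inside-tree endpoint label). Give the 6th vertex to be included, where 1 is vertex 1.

6

Grow the tree from 1 using Prim:
Step 1: cheapest edge leaving the tree is 1-7 (2); add 7.
Step 2: cheapest edge leaving the tree is 4-7 (1); add 4.
Step 3: cheapest edge leaving the tree is 7-8 (1); add 8.
Step 4: cheapest edge leaving the tree is 3-8 (1); add 3.
Step 5: cheapest edge leaving the tree is 1-6 (4); add 6.
Step 6: cheapest edge leaving the tree is 2-8 (6); add 2.
Step 7: cheapest edge leaving the tree is 5-8 (7); add 5.
Vertex order: 1, 7, 4, 8, 3, 6, 2, 5. The 6th vertex is 6.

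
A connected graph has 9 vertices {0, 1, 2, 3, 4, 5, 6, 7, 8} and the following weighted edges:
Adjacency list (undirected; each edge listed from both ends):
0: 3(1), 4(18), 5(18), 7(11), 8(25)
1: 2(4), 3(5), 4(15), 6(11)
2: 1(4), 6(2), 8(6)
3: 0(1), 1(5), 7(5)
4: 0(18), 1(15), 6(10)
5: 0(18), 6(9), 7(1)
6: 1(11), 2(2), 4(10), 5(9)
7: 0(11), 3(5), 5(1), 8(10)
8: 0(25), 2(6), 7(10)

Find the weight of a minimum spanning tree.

34

Sort edges by weight, then run Kruskal:
0-3 (1): add — endpoints in different components.
5-7 (1): add — endpoints in different components.
2-6 (2): add — endpoints in different components.
1-2 (4): add — endpoints in different components.
1-3 (5): add — endpoints in different components.
3-7 (5): add — endpoints in different components.
2-8 (6): add — endpoints in different components.
5-6 (9): skip — 5 and 6 already connected.
4-6 (10): add — endpoints in different components.
MST edges: 0-3, 5-7, 2-6, 1-2, 1-3, 3-7, 2-8, 4-6; total weight 1+1+2+4+5+5+6+10 = 34.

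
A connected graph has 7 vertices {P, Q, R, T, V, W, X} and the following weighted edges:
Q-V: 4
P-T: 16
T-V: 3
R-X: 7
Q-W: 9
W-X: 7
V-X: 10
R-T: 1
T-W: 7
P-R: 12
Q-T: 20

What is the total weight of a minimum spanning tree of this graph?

Sort edges by weight, then run Kruskal:
R-T (1): add. Components now {R,T} {Q} {P} {V} {X} {W}
T-V (3): add. Components now {R,T,V} {Q} {P} {X} {W}
Q-V (4): add. Components now {Q,R,T,V} {P} {X} {W}
R-X (7): add. Components now {Q,R,T,V,X} {P} {W}
T-W (7): add. Components now {Q,R,T,V,W,X} {P}
W-X (7): skip — X and W already connected.
Q-W (9): skip — Q and W already connected.
V-X (10): skip — V and X already connected.
P-R (12): add. Components now {P,Q,R,T,V,W,X}
MST edges: R-T, T-V, Q-V, R-X, T-W, P-R; total weight 1+3+4+7+7+12 = 34.

34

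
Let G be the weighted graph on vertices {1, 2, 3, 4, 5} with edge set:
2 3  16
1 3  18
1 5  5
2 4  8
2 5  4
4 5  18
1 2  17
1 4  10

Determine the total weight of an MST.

33

Prim's algorithm from 1:
Step 1: frontier [1 5 5, 1 4 10, 1 2 17, 1 3 18] → take 1 5 (5); add 5.
Step 2: frontier [1 4 10, 1 2 17, 1 3 18, 2 5 4, 4 5 18] → take 2 5 (4); add 2.
Step 3: frontier [1 4 10, 1 3 18, 2 4 8, 2 3 16, 4 5 18] → take 2 4 (8); add 4.
Step 4: frontier [1 3 18, 2 3 16] → take 2 3 (16); add 3.
MST edges: 1 5, 2 5, 2 4, 2 3; total weight 5+4+8+16 = 33.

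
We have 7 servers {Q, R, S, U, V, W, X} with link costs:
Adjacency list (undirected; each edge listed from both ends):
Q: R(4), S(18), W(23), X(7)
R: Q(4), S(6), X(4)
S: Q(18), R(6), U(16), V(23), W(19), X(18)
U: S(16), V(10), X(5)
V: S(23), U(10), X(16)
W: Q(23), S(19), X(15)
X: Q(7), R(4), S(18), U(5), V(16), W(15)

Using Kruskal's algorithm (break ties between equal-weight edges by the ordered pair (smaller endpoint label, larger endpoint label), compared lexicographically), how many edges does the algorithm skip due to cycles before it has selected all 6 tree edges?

Sort edges by weight, then run Kruskal:
Q-R (4): add. Components now {S} {Q,R} {X} {U} {V} {W}
R-X (4): add. Components now {S} {Q,R,X} {U} {V} {W}
U-X (5): add. Components now {S} {Q,R,U,X} {V} {W}
R-S (6): add. Components now {Q,R,S,U,X} {V} {W}
Q-X (7): skip — X and Q already connected.
U-V (10): add. Components now {Q,R,S,U,V,X} {W}
W-X (15): add. Components now {Q,R,S,U,V,W,X}
Edges rejected before the tree was complete: 1.

1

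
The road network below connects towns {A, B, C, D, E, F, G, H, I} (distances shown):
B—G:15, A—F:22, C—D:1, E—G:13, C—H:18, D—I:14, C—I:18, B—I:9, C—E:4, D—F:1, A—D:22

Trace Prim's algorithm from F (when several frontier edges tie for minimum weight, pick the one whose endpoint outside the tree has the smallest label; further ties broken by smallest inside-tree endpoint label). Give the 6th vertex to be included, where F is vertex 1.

Prim's algorithm from F:
Step 1: frontier [D—F 1, A—F 22] → take D—F (1); add D.
Step 2: frontier [C—D 1, D—I 14, A—D 22, A—F 22] → take C—D (1); add C.
Step 3: frontier [C—E 4, C—H 18, C—I 18, D—I 14, A—D 22, A—F 22] → take C—E (4); add E.
Step 4: frontier [C—H 18, C—I 18, D—I 14, A—D 22, E—G 13, A—F 22] → take E—G (13); add G.
Step 5: frontier [C—H 18, C—I 18, D—I 14, A—D 22, A—F 22, B—G 15] → take D—I (14); add I.
Step 6: frontier [C—H 18, A—D 22, A—F 22, B—G 15, B—I 9] → take B—I (9); add B.
Step 7: frontier [C—H 18, A—D 22, A—F 22] → take C—H (18); add H.
Step 8: frontier [A—D 22, A—F 22] → take A—D (22); add A.
Vertex order: F, D, C, E, G, I, B, H, A. The 6th vertex is I.

I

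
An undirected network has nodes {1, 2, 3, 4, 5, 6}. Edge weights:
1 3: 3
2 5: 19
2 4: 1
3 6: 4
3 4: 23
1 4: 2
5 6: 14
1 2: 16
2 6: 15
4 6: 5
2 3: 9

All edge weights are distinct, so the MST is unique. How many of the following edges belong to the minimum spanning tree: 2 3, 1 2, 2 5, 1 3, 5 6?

2

Kruskal: consider edges lightest-first.
2 4 (1): add — endpoints in different components.
1 4 (2): add — endpoints in different components.
1 3 (3): add — endpoints in different components.
3 6 (4): add — endpoints in different components.
4 6 (5): skip — 4 and 6 already connected.
2 3 (9): skip — 2 and 3 already connected.
5 6 (14): add — endpoints in different components.
MST edge set: {2 4, 1 4, 1 3, 3 6, 5 6}.
Of the listed edges, {1 3, 5 6} are in the MST → 2.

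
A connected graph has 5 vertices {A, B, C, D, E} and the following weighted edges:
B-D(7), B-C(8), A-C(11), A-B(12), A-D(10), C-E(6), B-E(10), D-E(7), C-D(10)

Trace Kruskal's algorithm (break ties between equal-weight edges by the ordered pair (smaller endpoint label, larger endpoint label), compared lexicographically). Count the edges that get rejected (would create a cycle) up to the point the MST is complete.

1

Kruskal: consider edges lightest-first.
C-E (6): add. Components now {A} {B} {C,E} {D}
B-D (7): add. Components now {A} {B,D} {C,E}
D-E (7): add. Components now {A} {B,C,D,E}
B-C (8): skip — B and C already connected.
A-D (10): add. Components now {A,B,C,D,E}
Edges rejected before the tree was complete: 1.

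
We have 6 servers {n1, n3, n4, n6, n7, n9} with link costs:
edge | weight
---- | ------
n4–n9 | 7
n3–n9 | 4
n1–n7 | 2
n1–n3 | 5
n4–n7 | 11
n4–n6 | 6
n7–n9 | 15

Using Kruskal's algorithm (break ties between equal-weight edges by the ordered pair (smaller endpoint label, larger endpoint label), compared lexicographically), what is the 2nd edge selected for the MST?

Kruskal: consider edges lightest-first.
n1–n7 (2): add — endpoints in different components.
n3–n9 (4): add — endpoints in different components.
n1–n3 (5): add — endpoints in different components.
n4–n6 (6): add — endpoints in different components.
n4–n9 (7): add — endpoints in different components.
The 2nd edge added is n3–n9.

n3-n9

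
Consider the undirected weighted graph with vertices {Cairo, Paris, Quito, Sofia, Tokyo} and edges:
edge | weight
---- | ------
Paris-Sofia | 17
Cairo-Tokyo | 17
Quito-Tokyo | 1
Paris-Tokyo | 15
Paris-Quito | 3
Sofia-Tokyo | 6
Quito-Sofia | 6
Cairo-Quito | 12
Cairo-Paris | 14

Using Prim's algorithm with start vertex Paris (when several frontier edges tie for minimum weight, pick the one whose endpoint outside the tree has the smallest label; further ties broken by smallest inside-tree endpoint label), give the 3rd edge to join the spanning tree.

Quito-Sofia

Prim, starting at Paris.
Step 1: cheapest edge leaving the tree is Paris-Quito (3); add Quito.
Step 2: cheapest edge leaving the tree is Quito-Tokyo (1); add Tokyo.
Step 3: cheapest edge leaving the tree is Quito-Sofia (6); add Sofia.
Step 4: cheapest edge leaving the tree is Cairo-Quito (12); add Cairo.
The 3rd edge added is Quito-Sofia.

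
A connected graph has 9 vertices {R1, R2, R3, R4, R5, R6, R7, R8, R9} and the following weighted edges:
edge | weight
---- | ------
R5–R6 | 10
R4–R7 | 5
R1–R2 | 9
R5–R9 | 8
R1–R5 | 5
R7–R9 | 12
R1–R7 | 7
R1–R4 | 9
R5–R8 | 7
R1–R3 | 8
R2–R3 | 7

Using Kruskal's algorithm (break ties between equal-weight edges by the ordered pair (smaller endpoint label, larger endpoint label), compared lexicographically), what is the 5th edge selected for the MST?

Kruskal: consider edges lightest-first.
R1–R5 (5): add — endpoints in different components.
R4–R7 (5): add — endpoints in different components.
R1–R7 (7): add — endpoints in different components.
R2–R3 (7): add — endpoints in different components.
R5–R8 (7): add — endpoints in different components.
R1–R3 (8): add — endpoints in different components.
R5–R9 (8): add — endpoints in different components.
R1–R2 (9): skip — R1 and R2 already connected.
R1–R4 (9): skip — R1 and R4 already connected.
R5–R6 (10): add — endpoints in different components.
The 5th edge added is R5–R8.

R5-R8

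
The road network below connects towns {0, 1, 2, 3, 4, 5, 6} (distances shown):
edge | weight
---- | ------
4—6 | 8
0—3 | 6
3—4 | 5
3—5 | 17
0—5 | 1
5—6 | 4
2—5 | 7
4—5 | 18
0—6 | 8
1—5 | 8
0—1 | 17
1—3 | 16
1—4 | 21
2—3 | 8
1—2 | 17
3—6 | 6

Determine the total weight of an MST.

31

Prim, starting at 0.
Step 1: cheapest edge leaving the tree is 0—5 (1); add 5.
Step 2: cheapest edge leaving the tree is 5—6 (4); add 6.
Step 3: cheapest edge leaving the tree is 0—3 (6); add 3.
Step 4: cheapest edge leaving the tree is 3—4 (5); add 4.
Step 5: cheapest edge leaving the tree is 2—5 (7); add 2.
Step 6: cheapest edge leaving the tree is 1—5 (8); add 1.
MST edges: 0—5, 5—6, 0—3, 3—4, 2—5, 1—5; total weight 1+4+6+5+7+8 = 31.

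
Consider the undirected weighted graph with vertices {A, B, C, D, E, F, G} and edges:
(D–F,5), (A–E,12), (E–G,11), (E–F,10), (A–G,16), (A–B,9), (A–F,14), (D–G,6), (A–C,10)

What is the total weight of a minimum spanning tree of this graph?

Kruskal: consider edges lightest-first.
D–F (5): add. Components now {A} {B} {C} {D,F} {E} {G}
D–G (6): add. Components now {A} {B} {C} {D,F,G} {E}
A–B (9): add. Components now {A,B} {C} {D,F,G} {E}
A–C (10): add. Components now {A,B,C} {D,F,G} {E}
E–F (10): add. Components now {A,B,C} {D,E,F,G}
E–G (11): skip — E and G already connected.
A–E (12): add. Components now {A,B,C,D,E,F,G}
MST edges: D–F, D–G, A–B, A–C, E–F, A–E; total weight 5+6+9+10+10+12 = 52.

52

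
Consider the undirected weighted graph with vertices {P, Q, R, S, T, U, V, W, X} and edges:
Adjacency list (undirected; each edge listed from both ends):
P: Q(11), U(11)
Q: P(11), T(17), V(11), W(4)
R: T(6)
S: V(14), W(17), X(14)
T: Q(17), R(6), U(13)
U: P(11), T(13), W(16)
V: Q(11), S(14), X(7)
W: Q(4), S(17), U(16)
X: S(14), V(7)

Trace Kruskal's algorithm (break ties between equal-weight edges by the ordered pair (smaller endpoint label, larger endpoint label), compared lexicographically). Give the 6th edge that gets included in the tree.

Q-V

Sort edges by weight, then run Kruskal:
Q—W (4): add — endpoints in different components.
R—T (6): add — endpoints in different components.
V—X (7): add — endpoints in different components.
P—Q (11): add — endpoints in different components.
P—U (11): add — endpoints in different components.
Q—V (11): add — endpoints in different components.
T—U (13): add — endpoints in different components.
S—V (14): add — endpoints in different components.
The 6th edge added is Q—V.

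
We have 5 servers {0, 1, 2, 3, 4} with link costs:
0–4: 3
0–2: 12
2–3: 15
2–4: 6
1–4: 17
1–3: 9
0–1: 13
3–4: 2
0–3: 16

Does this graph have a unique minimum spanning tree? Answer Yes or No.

Sort edges by weight, then run Kruskal:
3–4 (2): add. Components now {0} {1} {2} {3,4}
0–4 (3): add. Components now {0,3,4} {1} {2}
2–4 (6): add. Components now {0,2,3,4} {1}
1–3 (9): add. Components now {0,1,2,3,4}
Every non-tree edge has weight strictly greater than the heaviest edge on the tree path between its endpoints, so the MST is unique.

Yes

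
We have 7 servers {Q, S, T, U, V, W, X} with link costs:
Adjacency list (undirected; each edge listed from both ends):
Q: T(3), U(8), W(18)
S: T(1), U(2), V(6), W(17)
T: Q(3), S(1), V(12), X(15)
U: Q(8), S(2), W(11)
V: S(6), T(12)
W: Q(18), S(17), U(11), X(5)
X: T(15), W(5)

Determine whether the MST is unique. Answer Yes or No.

Yes

Kruskal: consider edges lightest-first.
S—T (1): add — endpoints in different components.
S—U (2): add — endpoints in different components.
Q—T (3): add — endpoints in different components.
W—X (5): add — endpoints in different components.
S—V (6): add — endpoints in different components.
Q—U (8): skip — U and Q already connected.
U—W (11): add — endpoints in different components.
Every non-tree edge has weight strictly greater than the heaviest edge on the tree path between its endpoints, so the MST is unique.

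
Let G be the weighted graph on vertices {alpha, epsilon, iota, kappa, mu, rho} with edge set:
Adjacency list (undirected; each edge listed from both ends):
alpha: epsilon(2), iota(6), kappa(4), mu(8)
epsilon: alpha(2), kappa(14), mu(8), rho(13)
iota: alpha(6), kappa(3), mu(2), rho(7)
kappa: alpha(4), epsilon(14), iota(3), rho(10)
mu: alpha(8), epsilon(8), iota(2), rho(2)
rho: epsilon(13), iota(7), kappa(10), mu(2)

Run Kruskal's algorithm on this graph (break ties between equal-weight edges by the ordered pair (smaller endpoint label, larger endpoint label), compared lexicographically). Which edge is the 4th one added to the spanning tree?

iota-kappa

Kruskal's algorithm — process edges by increasing weight (ties by edge label):
alpha-epsilon (2): add. Components now {mu} {iota} {alpha,epsilon} {rho} {kappa}
iota-mu (2): add. Components now {iota,mu} {alpha,epsilon} {rho} {kappa}
mu-rho (2): add. Components now {iota,mu,rho} {alpha,epsilon} {kappa}
iota-kappa (3): add. Components now {iota,kappa,mu,rho} {alpha,epsilon}
alpha-kappa (4): add. Components now {alpha,epsilon,iota,kappa,mu,rho}
The 4th edge added is iota-kappa.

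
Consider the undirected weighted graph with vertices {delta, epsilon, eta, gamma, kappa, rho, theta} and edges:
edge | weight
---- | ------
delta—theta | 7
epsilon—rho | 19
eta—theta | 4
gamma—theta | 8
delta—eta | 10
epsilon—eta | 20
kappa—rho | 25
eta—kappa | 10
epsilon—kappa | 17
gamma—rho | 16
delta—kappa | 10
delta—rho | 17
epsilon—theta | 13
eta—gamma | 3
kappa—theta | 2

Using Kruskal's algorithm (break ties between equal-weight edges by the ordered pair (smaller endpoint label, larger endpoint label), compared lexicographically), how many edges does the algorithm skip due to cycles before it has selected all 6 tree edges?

4

Kruskal: consider edges lightest-first.
kappa—theta (2): add. Components now {epsilon} {eta} {kappa,theta} {gamma} {rho} {delta}
eta—gamma (3): add. Components now {epsilon} {eta,gamma} {kappa,theta} {rho} {delta}
eta—theta (4): add. Components now {epsilon} {eta,gamma,kappa,theta} {rho} {delta}
delta—theta (7): add. Components now {epsilon} {delta,eta,gamma,kappa,theta} {rho}
gamma—theta (8): skip — gamma and theta already connected.
delta—eta (10): skip — eta and delta already connected.
delta—kappa (10): skip — kappa and delta already connected.
eta—kappa (10): skip — eta and kappa already connected.
epsilon—theta (13): add. Components now {delta,epsilon,eta,gamma,kappa,theta} {rho}
gamma—rho (16): add. Components now {delta,epsilon,eta,gamma,kappa,rho,theta}
Edges rejected before the tree was complete: 4.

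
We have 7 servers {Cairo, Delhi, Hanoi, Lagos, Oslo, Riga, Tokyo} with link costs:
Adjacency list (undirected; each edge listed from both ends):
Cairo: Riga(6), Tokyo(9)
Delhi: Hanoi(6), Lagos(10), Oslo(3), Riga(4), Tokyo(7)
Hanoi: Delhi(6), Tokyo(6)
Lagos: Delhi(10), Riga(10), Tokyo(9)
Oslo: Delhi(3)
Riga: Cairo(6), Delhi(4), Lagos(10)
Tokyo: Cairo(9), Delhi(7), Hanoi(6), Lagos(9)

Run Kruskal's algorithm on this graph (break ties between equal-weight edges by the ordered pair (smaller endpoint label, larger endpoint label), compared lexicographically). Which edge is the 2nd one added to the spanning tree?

Delhi-Riga

Kruskal: consider edges lightest-first.
Delhi-Oslo (3): add — endpoints in different components.
Delhi-Riga (4): add — endpoints in different components.
Cairo-Riga (6): add — endpoints in different components.
Delhi-Hanoi (6): add — endpoints in different components.
Hanoi-Tokyo (6): add — endpoints in different components.
Delhi-Tokyo (7): skip — Tokyo and Delhi already connected.
Cairo-Tokyo (9): skip — Cairo and Tokyo already connected.
Lagos-Tokyo (9): add — endpoints in different components.
The 2nd edge added is Delhi-Riga.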